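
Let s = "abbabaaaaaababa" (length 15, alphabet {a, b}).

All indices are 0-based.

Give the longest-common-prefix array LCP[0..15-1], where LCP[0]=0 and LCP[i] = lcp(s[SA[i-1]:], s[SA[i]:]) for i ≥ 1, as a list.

[0, 1, 5, 4, 3, 2, 1, 3, 3, 2, 0, 2, 2, 4, 1]

sorted suffixes:
  #0 SA[0]=14  'a'
  #1 SA[1]=5  'aaaaaababa'
  #2 SA[2]=6  'aaaaababa'
  #3 SA[3]=7  'aaaababa'
  #4 SA[4]=8  'aaababa'
  #5 SA[5]=9  'aababa'
  #6 SA[6]=12  'aba'
  #7 SA[7]=3  'abaaaaaababa'
  #8 SA[8]=10  'ababa'
  #9 SA[9]=0  'abbabaaaaaababa'
  #10 SA[10]=13  'ba'
  #11 SA[11]=4  'baaaaaababa'
  #12 SA[12]=11  'baba'
  #13 SA[13]=2  'babaaaaaababa'
  #14 SA[14]=1  'bbabaaaaaababa'

SA = [14, 5, 6, 7, 8, 9, 12, 3, 10, 0, 13, 4, 11, 2, 1]
i: (SA[i-1],SA[i]) lcp shared
  1: (14,5) 1 'a'
  2: (5,6) 5 'aaaaa'
  3: (6,7) 4 'aaaa'
  4: (7,8) 3 'aaa'
  5: (8,9) 2 'aa'
  6: (9,12) 1 'a'
  7: (12,3) 3 'aba'
  8: (3,10) 3 'aba'
  9: (10,0) 2 'ab'
  10: (0,13) 0 ''
  11: (13,4) 2 'ba'
  12: (4,11) 2 'ba'
  13: (11,2) 4 'baba'
  14: (2,1) 1 'b'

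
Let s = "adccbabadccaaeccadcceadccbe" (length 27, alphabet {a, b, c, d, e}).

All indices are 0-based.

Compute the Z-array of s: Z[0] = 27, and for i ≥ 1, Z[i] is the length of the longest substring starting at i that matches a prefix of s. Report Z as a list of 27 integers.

[27, 0, 0, 0, 0, 1, 0, 4, 0, 0, 0, 1, 1, 0, 0, 0, 4, 0, 0, 0, 0, 5, 0, 0, 0, 0, 0]

Z[0]=27
i=1: outside box; Z[1]=0
i=2: outside box; Z[2]=0
i=3: outside box; Z[3]=0
i=4: outside box; Z[4]=0
i=5: outside box; Z[5]=1 extend→box=[5,6)
i=6: outside box; Z[6]=0
i=7: outside box; Z[7]=4 extend→box=[7,11)
i=8: min(r-i=3, Z[1]=0)=0; Z[8]=0
i=9: min(r-i=2, Z[2]=0)=0; Z[9]=0
i=10: min(r-i=1, Z[3]=0)=0; Z[10]=0
i=11: outside box; Z[11]=1 extend→box=[11,12)
i=12: outside box; Z[12]=1 extend→box=[12,13)
i=13: outside box; Z[13]=0
i=14: outside box; Z[14]=0
i=15: outside box; Z[15]=0
i=16: outside box; Z[16]=4 extend→box=[16,20)
i=17: min(r-i=3, Z[1]=0)=0; Z[17]=0
i=18: min(r-i=2, Z[2]=0)=0; Z[18]=0
i=19: min(r-i=1, Z[3]=0)=0; Z[19]=0
i=20: outside box; Z[20]=0
i=21: outside box; Z[21]=5 extend→box=[21,26)
i=22: min(r-i=4, Z[1]=0)=0; Z[22]=0
i=23: min(r-i=3, Z[2]=0)=0; Z[23]=0
i=24: min(r-i=2, Z[3]=0)=0; Z[24]=0
i=25: min(r-i=1, Z[4]=0)=0; Z[25]=0
i=26: outside box; Z[26]=0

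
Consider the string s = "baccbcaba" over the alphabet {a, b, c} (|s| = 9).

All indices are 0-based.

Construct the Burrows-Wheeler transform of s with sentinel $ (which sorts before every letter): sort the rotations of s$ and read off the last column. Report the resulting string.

abcba$cbca

rank  rotation    last
    0  $baccbcaba  a
    1  a$baccbcab  b
    2  aba$baccbc  c
    3  accbcaba$b  b
    4  ba$baccbca  a
    5  baccbcaba$  $
    6  bcaba$bacc  c
    7  caba$baccb  b
    8  cbcaba$bac  c
    9  ccbcaba$ba  a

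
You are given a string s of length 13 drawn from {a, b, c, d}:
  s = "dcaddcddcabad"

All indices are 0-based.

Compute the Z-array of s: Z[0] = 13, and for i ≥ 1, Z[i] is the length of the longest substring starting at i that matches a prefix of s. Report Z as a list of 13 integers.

[13, 0, 0, 1, 2, 0, 1, 3, 0, 0, 0, 0, 1]

Z[0]=13
i=1: i≥r, start 0; Z[1]=0
i=2: i≥r, start 0; Z[2]=0
i=3: i≥r, start 0; Z[3]=1 extend→box=[3,4)
i=4: i≥r, start 0; Z[4]=2 extend→box=[4,6)
i=5: min(r-i=1, Z[1]=0)=0; Z[5]=0
i=6: i≥r, start 0; Z[6]=1 extend→box=[6,7)
i=7: i≥r, start 0; Z[7]=3 extend→box=[7,10)
i=8: min(r-i=2, Z[1]=0)=0; Z[8]=0
i=9: min(r-i=1, Z[2]=0)=0; Z[9]=0
i=10: i≥r, start 0; Z[10]=0
i=11: i≥r, start 0; Z[11]=0
i=12: i≥r, start 0; Z[12]=1 extend→box=[12,13)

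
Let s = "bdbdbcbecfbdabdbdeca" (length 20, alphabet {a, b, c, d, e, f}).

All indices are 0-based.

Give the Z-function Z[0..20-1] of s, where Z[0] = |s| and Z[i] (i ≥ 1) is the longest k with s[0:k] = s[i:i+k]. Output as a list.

[20, 0, 3, 0, 1, 0, 1, 0, 0, 0, 2, 0, 0, 4, 0, 2, 0, 0, 0, 0]

Z[0]=20
i=1: i≥r, start 0; Z[1]=0
i=2: i≥r, start 0; Z[2]=3 extend→box=[2,5)
i=3: min(r-i=2, Z[1]=0)=0; Z[3]=0
i=4: min(r-i=1, Z[2]=3)=1; Z[4]=1
i=5: i≥r, start 0; Z[5]=0
i=6: i≥r, start 0; Z[6]=1 extend→box=[6,7)
i=7: i≥r, start 0; Z[7]=0
i=8: i≥r, start 0; Z[8]=0
i=9: i≥r, start 0; Z[9]=0
i=10: i≥r, start 0; Z[10]=2 extend→box=[10,12)
i=11: min(r-i=1, Z[1]=0)=0; Z[11]=0
i=12: i≥r, start 0; Z[12]=0
i=13: i≥r, start 0; Z[13]=4 extend→box=[13,17)
i=14: min(r-i=3, Z[1]=0)=0; Z[14]=0
i=15: min(r-i=2, Z[2]=3)=2; Z[15]=2
i=16: min(r-i=1, Z[3]=0)=0; Z[16]=0
i=17: i≥r, start 0; Z[17]=0
i=18: i≥r, start 0; Z[18]=0
i=19: i≥r, start 0; Z[19]=0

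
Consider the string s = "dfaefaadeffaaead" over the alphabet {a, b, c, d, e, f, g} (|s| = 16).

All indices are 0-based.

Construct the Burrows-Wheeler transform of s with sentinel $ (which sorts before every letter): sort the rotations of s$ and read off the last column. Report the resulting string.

rank  rotation           last
    0  $dfaefaadeffaaead  d
    1  aadeffaaead$dfaef  f
    2  aaead$dfaefaadeff  f
    3  ad$dfaefaadeffaae  e
    4  adeffaaead$dfaefa  a
    5  aead$dfaefaadeffa  a
    6  aefaadeffaaead$df  f
    7  d$dfaefaadeffaaea  a
    8  deffaaead$dfaefaa  a
    9  dfaefaadeffaaead$  $
   10  ead$dfaefaadeffaa  a
   11  efaadeffaaead$dfa  a
   12  effaaead$dfaefaad  d
   13  faadeffaaead$dfae  e
   14  faaead$dfaefaadef  f
   15  faefaadeffaaead$d  d
   16  ffaaead$dfaefaade  e

dffeaafaa$aadefde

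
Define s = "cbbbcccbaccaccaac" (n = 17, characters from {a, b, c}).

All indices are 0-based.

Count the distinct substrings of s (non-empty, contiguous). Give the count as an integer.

rank | idx | suffix
   0 |  14 | aac
   1 |  15 | ac
   2 |  11 | accaac
   3 |   8 | accaccaac
   4 |   7 | baccaccaac
   5 |   1 | bbbcccbaccaccaac
   6 |   2 | bbcccbaccaccaac
   7 |   3 | bcccbaccaccaac
   8 |  16 | c
   9 |  13 | caac
  10 |  10 | caccaac
  11 |   6 | cbaccaccaac
  12 |   0 | cbbbcccbaccaccaac
  13 |  12 | ccaac
  14 |   9 | ccaccaac
  15 |   5 | ccbaccaccaac
  16 |   4 | cccbaccaccaac

SA = [14, 15, 11, 8, 7, 1, 2, 3, 16, 13, 10, 6, 0, 12, 9, 5, 4]
i: (SA[i-1],SA[i]) lcp shared
  1: (14,15) 1 'a'
  2: (15,11) 2 'ac'
  3: (11,8) 4 'acca'
  4: (8,7) 0 ''
  5: (7,1) 1 'b'
  6: (1,2) 2 'bb'
  7: (2,3) 1 'b'
  8: (3,16) 0 ''
  9: (16,13) 1 'c'
  10: (13,10) 2 'ca'
  11: (10,6) 1 'c'
  12: (6,0) 2 'cb'
  13: (0,12) 1 'c'
  14: (12,9) 3 'cca'
  15: (9,5) 2 'cc'
  16: (5,4) 2 'cc'

n(n+1)/2 = 17·18/2 = 153
Σ LCP = 0 + 1 + 2 + 4 + 0 + 1 + 2 + 1 + 0 + 1 + 2 + 1 + 2 + 1 + 3 + 2 + 2 = 25
distinct = 153 − 25 = 128

128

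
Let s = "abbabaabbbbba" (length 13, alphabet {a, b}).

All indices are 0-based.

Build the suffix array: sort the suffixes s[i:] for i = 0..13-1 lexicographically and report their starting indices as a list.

rank | idx | suffix
   0 |  12 | a
   1 |   5 | aabbbbba
   2 |   3 | abaabbbbba
   3 |   0 | abbabaabbbbba
   4 |   6 | abbbbba
   5 |  11 | ba
   6 |   4 | baabbbbba
   7 |   2 | babaabbbbba
   8 |  10 | bba
   9 |   1 | bbabaabbbbba
  10 |   9 | bbba
  11 |   8 | bbbba
  12 |   7 | bbbbba

[12, 5, 3, 0, 6, 11, 4, 2, 10, 1, 9, 8, 7]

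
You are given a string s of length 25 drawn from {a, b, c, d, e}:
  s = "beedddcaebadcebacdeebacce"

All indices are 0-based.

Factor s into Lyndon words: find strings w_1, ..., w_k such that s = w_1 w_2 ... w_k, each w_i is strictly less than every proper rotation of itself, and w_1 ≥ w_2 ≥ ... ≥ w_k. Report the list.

emit factor 1: 'beedddc' (i=0, period=7)
emit factor 2: 'aeb' (i=7, period=3)
emit factor 3: 'adceb' (i=10, period=5)
emit factor 4: 'acdeeb' (i=15, period=6)
emit factor 5: 'acce' (i=21, period=4)

["beedddc", "aeb", "adceb", "acdeeb", "acce"]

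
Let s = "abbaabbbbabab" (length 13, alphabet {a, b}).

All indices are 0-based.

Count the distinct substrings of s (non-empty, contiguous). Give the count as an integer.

68

rank→(start, suffix):
  0 → (3, 'aabbbbabab')
  1 → (11, 'ab')
  2 → (9, 'abab')
  3 → (0, 'abbaabbbbabab')
  4 → (4, 'abbbbabab')
  5 → (12, 'b')
  6 → (2, 'baabbbbabab')
  7 → (10, 'bab')
  8 → (8, 'babab')
  9 → (1, 'bbaabbbbabab')
  10 → (7, 'bbabab')
  11 → (6, 'bbbabab')
  12 → (5, 'bbbbabab')

SA = [3, 11, 9, 0, 4, 12, 2, 10, 8, 1, 7, 6, 5]
i: (SA[i-1],SA[i]) lcp shared
  1: (3,11) 1 'a'
  2: (11,9) 2 'ab'
  3: (9,0) 2 'ab'
  4: (0,4) 3 'abb'
  5: (4,12) 0 ''
  6: (12,2) 1 'b'
  7: (2,10) 2 'ba'
  8: (10,8) 3 'bab'
  9: (8,1) 1 'b'
  10: (1,7) 3 'bba'
  11: (7,6) 2 'bb'
  12: (6,5) 3 'bbb'

n(n+1)/2 = 13·14/2 = 91
Σ LCP = 0 + 1 + 2 + 2 + 3 + 0 + 1 + 2 + 3 + 1 + 3 + 2 + 3 = 23
distinct = 91 − 23 = 68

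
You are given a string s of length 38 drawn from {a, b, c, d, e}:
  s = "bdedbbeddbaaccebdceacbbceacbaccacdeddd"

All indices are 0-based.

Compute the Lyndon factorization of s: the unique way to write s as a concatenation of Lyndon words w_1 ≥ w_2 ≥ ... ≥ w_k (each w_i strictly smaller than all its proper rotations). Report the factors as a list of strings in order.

emit factor 1: 'bded' (i=0, period=4)
emit factor 2: 'bbedd' (i=4, period=5)
emit factor 3: 'b' (i=9, period=1)
emit factor 4: 'aaccebdceacbbceacbaccacdeddd' (i=10, period=28)

["bded", "bbedd", "b", "aaccebdceacbbceacbaccacdeddd"]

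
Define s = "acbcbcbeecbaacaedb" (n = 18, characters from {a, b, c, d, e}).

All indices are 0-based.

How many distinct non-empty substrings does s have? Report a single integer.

sorted suffixes:
  #0 SA[0]=11  'aacaedb'
  #1 SA[1]=12  'acaedb'
  #2 SA[2]=0  'acbcbcbeecbaacaedb'
  #3 SA[3]=14  'aedb'
  #4 SA[4]=17  'b'
  #5 SA[5]=10  'baacaedb'
  #6 SA[6]=2  'bcbcbeecbaacaedb'
  #7 SA[7]=4  'bcbeecbaacaedb'
  #8 SA[8]=6  'beecbaacaedb'
  #9 SA[9]=13  'caedb'
  #10 SA[10]=9  'cbaacaedb'
  #11 SA[11]=1  'cbcbcbeecbaacaedb'
  #12 SA[12]=3  'cbcbeecbaacaedb'
  #13 SA[13]=5  'cbeecbaacaedb'
  #14 SA[14]=16  'db'
  #15 SA[15]=8  'ecbaacaedb'
  #16 SA[16]=15  'edb'
  #17 SA[17]=7  'eecbaacaedb'

SA = [11, 12, 0, 14, 17, 10, 2, 4, 6, 13, 9, 1, 3, 5, 16, 8, 15, 7]
i: (SA[i-1],SA[i]) lcp shared
  1: (11,12) 1 'a'
  2: (12,0) 2 'ac'
  3: (0,14) 1 'a'
  4: (14,17) 0 ''
  5: (17,10) 1 'b'
  6: (10,2) 1 'b'
  7: (2,4) 3 'bcb'
  8: (4,6) 1 'b'
  9: (6,13) 0 ''
  10: (13,9) 1 'c'
  11: (9,1) 2 'cb'
  12: (1,3) 4 'cbcb'
  13: (3,5) 2 'cb'
  14: (5,16) 0 ''
  15: (16,8) 0 ''
  16: (8,15) 1 'e'
  17: (15,7) 1 'e'

n(n+1)/2 = 18·19/2 = 171
Σ LCP = 0 + 1 + 2 + 1 + 0 + 1 + 1 + 3 + 1 + 0 + 1 + 2 + 4 + 2 + 0 + 0 + 1 + 1 = 21
distinct = 171 − 21 = 150

150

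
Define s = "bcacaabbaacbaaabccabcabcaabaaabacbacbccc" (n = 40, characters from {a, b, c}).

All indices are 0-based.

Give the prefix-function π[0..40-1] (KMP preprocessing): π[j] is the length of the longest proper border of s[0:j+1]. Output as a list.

[0, 0, 0, 0, 0, 0, 1, 1, 0, 0, 0, 1, 0, 0, 0, 1, 2, 0, 0, 1, 2, 3, 1, 2, 3, 0, 1, 0, 0, 0, 1, 0, 0, 1, 0, 0, 1, 2, 0, 0]

π[0] = 0
j=1 s[j]='c': π[1]=0 (border '')
j=2 s[j]='a': π[2]=0 (border '')
j=3 s[j]='c': π[3]=0 (border '')
j=4 s[j]='a': π[4]=0 (border '')
j=5 s[j]='a': π[5]=0 (border '')
j=6 s[j]='b': π[6]=1 (border 'b')
j=7 s[j]='b': k: 1→0; π[7]=1 (border 'b')
j=8 s[j]='a': k: 1→0; π[8]=0 (border '')
j=9 s[j]='a': π[9]=0 (border '')
j=10 s[j]='c': π[10]=0 (border '')
j=11 s[j]='b': π[11]=1 (border 'b')
j=12 s[j]='a': k: 1→0; π[12]=0 (border '')
j=13 s[j]='a': π[13]=0 (border '')
j=14 s[j]='a': π[14]=0 (border '')
j=15 s[j]='b': π[15]=1 (border 'b')
j=16 s[j]='c': π[16]=2 (border 'bc')
j=17 s[j]='c': k: 2→0; π[17]=0 (border '')
j=18 s[j]='a': π[18]=0 (border '')
j=19 s[j]='b': π[19]=1 (border 'b')
j=20 s[j]='c': π[20]=2 (border 'bc')
j=21 s[j]='a': π[21]=3 (border 'bca')
j=22 s[j]='b': k: 3→0; π[22]=1 (border 'b')
j=23 s[j]='c': π[23]=2 (border 'bc')
j=24 s[j]='a': π[24]=3 (border 'bca')
j=25 s[j]='a': k: 3→0; π[25]=0 (border '')
j=26 s[j]='b': π[26]=1 (border 'b')
j=27 s[j]='a': k: 1→0; π[27]=0 (border '')
j=28 s[j]='a': π[28]=0 (border '')
j=29 s[j]='a': π[29]=0 (border '')
j=30 s[j]='b': π[30]=1 (border 'b')
j=31 s[j]='a': k: 1→0; π[31]=0 (border '')
j=32 s[j]='c': π[32]=0 (border '')
j=33 s[j]='b': π[33]=1 (border 'b')
j=34 s[j]='a': k: 1→0; π[34]=0 (border '')
j=35 s[j]='c': π[35]=0 (border '')
j=36 s[j]='b': π[36]=1 (border 'b')
j=37 s[j]='c': π[37]=2 (border 'bc')
j=38 s[j]='c': k: 2→0; π[38]=0 (border '')
j=39 s[j]='c': π[39]=0 (border '')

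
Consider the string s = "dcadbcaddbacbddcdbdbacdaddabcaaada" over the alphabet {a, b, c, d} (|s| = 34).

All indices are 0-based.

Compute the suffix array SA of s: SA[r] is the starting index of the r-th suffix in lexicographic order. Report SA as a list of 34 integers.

rank | idx | suffix
   0 |  33 | a
   1 |  29 | aaada
   2 |  30 | aada
   3 |  26 | abcaaada
   4 |  10 | acbddcdbdbacdaddabcaaada
   5 |  20 | acdaddabcaaada
   6 |  31 | ada
   7 |   2 | adbcaddbacbddcdbdbacdaddabcaaada
   8 |  23 | addabcaaada
   9 |   6 | addbacbddcdbdbacdaddabcaaada
  10 |   9 | bacbddcdbdbacdaddabcaaada
  11 |  19 | bacdaddabcaaada
  12 |  27 | bcaaada
  13 |   4 | bcaddbacbddcdbdbacdaddabcaaada
  14 |  17 | bdbacdaddabcaaada
  15 |  12 | bddcdbdbacdaddabcaaada
  16 |  28 | caaada
  17 |   1 | cadbcaddbacbddcdbdbacdaddabcaaada
  18 |   5 | caddbacbddcdbdbacdaddabcaaada
  19 |  11 | cbddcdbdbacdaddabcaaada
  20 |  21 | cdaddabcaaada
  21 |  15 | cdbdbacdaddabcaaada
  22 |  32 | da
  23 |  25 | dabcaaada
  24 |  22 | daddabcaaada
  25 |   8 | dbacbddcdbdbacdaddabcaaada
  26 |  18 | dbacdaddabcaaada
  27 |   3 | dbcaddbacbddcdbdbacdaddabcaaada
  28 |  16 | dbdbacdaddabcaaada
  29 |   0 | dcadbcaddbacbddcdbdbacdaddabcaaada
  30 |  14 | dcdbdbacdaddabcaaada
  31 |  24 | ddabcaaada
  32 |   7 | ddbacbddcdbdbacdaddabcaaada
  33 |  13 | ddcdbdbacdaddabcaaada

[33, 29, 30, 26, 10, 20, 31, 2, 23, 6, 9, 19, 27, 4, 17, 12, 28, 1, 5, 11, 21, 15, 32, 25, 22, 8, 18, 3, 16, 0, 14, 24, 7, 13]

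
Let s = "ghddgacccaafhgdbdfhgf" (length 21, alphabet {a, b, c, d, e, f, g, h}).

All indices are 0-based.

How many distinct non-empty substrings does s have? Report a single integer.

213

sorted suffixes:
  #0 SA[0]=9  'aafhgdbdfhgf'
  #1 SA[1]=5  'acccaafhgdbdfhgf'
  #2 SA[2]=10  'afhgdbdfhgf'
  #3 SA[3]=15  'bdfhgf'
  #4 SA[4]=8  'caafhgdbdfhgf'
  #5 SA[5]=7  'ccaafhgdbdfhgf'
  #6 SA[6]=6  'cccaafhgdbdfhgf'
  #7 SA[7]=14  'dbdfhgf'
  #8 SA[8]=2  'ddgacccaafhgdbdfhgf'
  #9 SA[9]=16  'dfhgf'
  #10 SA[10]=3  'dgacccaafhgdbdfhgf'
  #11 SA[11]=20  'f'
  #12 SA[12]=11  'fhgdbdfhgf'
  #13 SA[13]=17  'fhgf'
  #14 SA[14]=4  'gacccaafhgdbdfhgf'
  #15 SA[15]=13  'gdbdfhgf'
  #16 SA[16]=19  'gf'
  #17 SA[17]=0  'ghddgacccaafhgdbdfhgf'
  #18 SA[18]=1  'hddgacccaafhgdbdfhgf'
  #19 SA[19]=12  'hgdbdfhgf'
  #20 SA[20]=18  'hgf'

SA = [9, 5, 10, 15, 8, 7, 6, 14, 2, 16, 3, 20, 11, 17, 4, 13, 19, 0, 1, 12, 18]
rank  pair      lcp
   1  s[9:],s[5:]  1  'a'
   2  s[5:],s[10:]  1  'a'
   3  s[10:],s[15:]  0  ''
   4  s[15:],s[8:]  0  ''
   5  s[8:],s[7:]  1  'c'
   6  s[7:],s[6:]  2  'cc'
   7  s[6:],s[14:]  0  ''
   8  s[14:],s[2:]  1  'd'
   9  s[2:],s[16:]  1  'd'
  10  s[16:],s[3:]  1  'd'
  11  s[3:],s[20:]  0  ''
  12  s[20:],s[11:]  1  'f'
  13  s[11:],s[17:]  3  'fhg'
  14  s[17:],s[4:]  0  ''
  15  s[4:],s[13:]  1  'g'
  16  s[13:],s[19:]  1  'g'
  17  s[19:],s[0:]  1  'g'
  18  s[0:],s[1:]  0  ''
  19  s[1:],s[12:]  1  'h'
  20  s[12:],s[18:]  2  'hg'

n(n+1)/2 = 21·22/2 = 231
Σ LCP = 0 + 1 + 1 + 0 + 0 + 1 + 2 + 0 + 1 + 1 + 1 + 0 + 1 + 3 + 0 + 1 + 1 + 1 + 0 + 1 + 2 = 18
distinct = 231 − 18 = 213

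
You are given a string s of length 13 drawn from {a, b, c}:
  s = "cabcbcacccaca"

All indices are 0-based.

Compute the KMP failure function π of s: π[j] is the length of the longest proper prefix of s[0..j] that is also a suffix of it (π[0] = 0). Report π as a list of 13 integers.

[0, 0, 0, 1, 0, 1, 2, 1, 1, 1, 2, 1, 2]

π[0] = 0
j=1 s[j]='a': π[1]=0 (border '')
j=2 s[j]='b': π[2]=0 (border '')
j=3 s[j]='c': π[3]=1 (border 'c')
j=4 s[j]='b': k: 1→0; π[4]=0 (border '')
j=5 s[j]='c': π[5]=1 (border 'c')
j=6 s[j]='a': π[6]=2 (border 'ca')
j=7 s[j]='c': k: 2→0; π[7]=1 (border 'c')
j=8 s[j]='c': k: 1→0; π[8]=1 (border 'c')
j=9 s[j]='c': k: 1→0; π[9]=1 (border 'c')
j=10 s[j]='a': π[10]=2 (border 'ca')
j=11 s[j]='c': k: 2→0; π[11]=1 (border 'c')
j=12 s[j]='a': π[12]=2 (border 'ca')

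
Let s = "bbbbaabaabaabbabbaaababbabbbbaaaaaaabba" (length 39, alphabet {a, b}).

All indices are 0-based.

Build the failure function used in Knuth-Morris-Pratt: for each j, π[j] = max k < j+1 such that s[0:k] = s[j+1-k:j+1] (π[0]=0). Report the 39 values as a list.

π[0] = 0
j=1 s[j]='b': π[1]=1 (border 'b')
j=2 s[j]='b': π[2]=2 (border 'bb')
j=3 s[j]='b': π[3]=3 (border 'bbb')
j=4 s[j]='a': k: 3→2→1→0; π[4]=0 (border '')
j=5 s[j]='a': π[5]=0 (border '')
j=6 s[j]='b': π[6]=1 (border 'b')
j=7 s[j]='a': k: 1→0; π[7]=0 (border '')
j=8 s[j]='a': π[8]=0 (border '')
j=9 s[j]='b': π[9]=1 (border 'b')
j=10 s[j]='a': k: 1→0; π[10]=0 (border '')
j=11 s[j]='a': π[11]=0 (border '')
j=12 s[j]='b': π[12]=1 (border 'b')
j=13 s[j]='b': π[13]=2 (border 'bb')
j=14 s[j]='a': k: 2→1→0; π[14]=0 (border '')
j=15 s[j]='b': π[15]=1 (border 'b')
j=16 s[j]='b': π[16]=2 (border 'bb')
j=17 s[j]='a': k: 2→1→0; π[17]=0 (border '')
j=18 s[j]='a': π[18]=0 (border '')
j=19 s[j]='a': π[19]=0 (border '')
j=20 s[j]='b': π[20]=1 (border 'b')
j=21 s[j]='a': k: 1→0; π[21]=0 (border '')
j=22 s[j]='b': π[22]=1 (border 'b')
j=23 s[j]='b': π[23]=2 (border 'bb')
j=24 s[j]='a': k: 2→1→0; π[24]=0 (border '')
j=25 s[j]='b': π[25]=1 (border 'b')
j=26 s[j]='b': π[26]=2 (border 'bb')
j=27 s[j]='b': π[27]=3 (border 'bbb')
j=28 s[j]='b': π[28]=4 (border 'bbbb')
j=29 s[j]='a': π[29]=5 (border 'bbbba')
j=30 s[j]='a': π[30]=6 (border 'bbbbaa')
j=31 s[j]='a': k: 6→0; π[31]=0 (border '')
j=32 s[j]='a': π[32]=0 (border '')
j=33 s[j]='a': π[33]=0 (border '')
j=34 s[j]='a': π[34]=0 (border '')
j=35 s[j]='a': π[35]=0 (border '')
j=36 s[j]='b': π[36]=1 (border 'b')
j=37 s[j]='b': π[37]=2 (border 'bb')
j=38 s[j]='a': k: 2→1→0; π[38]=0 (border '')

[0, 1, 2, 3, 0, 0, 1, 0, 0, 1, 0, 0, 1, 2, 0, 1, 2, 0, 0, 0, 1, 0, 1, 2, 0, 1, 2, 3, 4, 5, 6, 0, 0, 0, 0, 0, 1, 2, 0]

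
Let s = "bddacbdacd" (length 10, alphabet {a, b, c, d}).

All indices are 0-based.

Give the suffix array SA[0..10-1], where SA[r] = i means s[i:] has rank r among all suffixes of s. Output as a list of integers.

[3, 7, 5, 0, 4, 8, 9, 2, 6, 1]

sorted suffixes:
  #0 SA[0]=3  'acbdacd'
  #1 SA[1]=7  'acd'
  #2 SA[2]=5  'bdacd'
  #3 SA[3]=0  'bddacbdacd'
  #4 SA[4]=4  'cbdacd'
  #5 SA[5]=8  'cd'
  #6 SA[6]=9  'd'
  #7 SA[7]=2  'dacbdacd'
  #8 SA[8]=6  'dacd'
  #9 SA[9]=1  'ddacbdacd'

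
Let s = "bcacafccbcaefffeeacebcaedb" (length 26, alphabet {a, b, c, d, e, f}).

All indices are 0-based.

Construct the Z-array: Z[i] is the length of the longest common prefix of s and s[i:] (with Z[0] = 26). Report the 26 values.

Z[0]=26
i=1: fresh scan; Z[1]=0
i=2: fresh scan; Z[2]=0
i=3: fresh scan; Z[3]=0
i=4: fresh scan; Z[4]=0
i=5: fresh scan; Z[5]=0
i=6: fresh scan; Z[6]=0
i=7: fresh scan; Z[7]=0
i=8: fresh scan; Z[8]=3 grow→box=[8,11)
i=9: min(r-i=2, Z[1]=0)=0; Z[9]=0
i=10: min(r-i=1, Z[2]=0)=0; Z[10]=0
i=11: fresh scan; Z[11]=0
i=12: fresh scan; Z[12]=0
i=13: fresh scan; Z[13]=0
i=14: fresh scan; Z[14]=0
i=15: fresh scan; Z[15]=0
i=16: fresh scan; Z[16]=0
i=17: fresh scan; Z[17]=0
i=18: fresh scan; Z[18]=0
i=19: fresh scan; Z[19]=0
i=20: fresh scan; Z[20]=3 grow→box=[20,23)
i=21: min(r-i=2, Z[1]=0)=0; Z[21]=0
i=22: min(r-i=1, Z[2]=0)=0; Z[22]=0
i=23: fresh scan; Z[23]=0
i=24: fresh scan; Z[24]=0
i=25: fresh scan; Z[25]=1 grow→box=[25,26)

[26, 0, 0, 0, 0, 0, 0, 0, 3, 0, 0, 0, 0, 0, 0, 0, 0, 0, 0, 0, 3, 0, 0, 0, 0, 1]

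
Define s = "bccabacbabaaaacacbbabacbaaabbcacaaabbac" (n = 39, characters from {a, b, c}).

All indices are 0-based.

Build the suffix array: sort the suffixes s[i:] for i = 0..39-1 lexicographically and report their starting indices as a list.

rank→(start, suffix):
  0 → (10, 'aaaacacbbabacbaaabbcacaaabbac')
  1 → (32, 'aaabbac')
  2 → (24, 'aaabbcacaaabbac')
  3 → (11, 'aaacacbbabacbaaabbcacaaabbac')
  4 → (33, 'aabbac')
  5 → (25, 'aabbcacaaabbac')
  6 → (12, 'aacacbbabacbaaabbcacaaabbac')
  7 → (8, 'abaaaacacbbabacbaaabbcacaaabbac')
  8 → (19, 'abacbaaabbcacaaabbac')
  9 → (3, 'abacbabaaaacacbbabacbaaabbcacaaabbac')
  10 → (34, 'abbac')
  11 → (26, 'abbcacaaabbac')
  12 → (37, 'ac')
  13 → (30, 'acaaabbac')
  14 → (13, 'acacbbabacbaaabbcacaaabbac')
  15 → (21, 'acbaaabbcacaaabbac')
  16 → (5, 'acbabaaaacacbbabacbaaabbcacaaabbac')
  17 → (15, 'acbbabacbaaabbcacaaabbac')
  18 → (9, 'baaaacacbbabacbaaabbcacaaabbac')
  19 → (23, 'baaabbcacaaabbac')
  20 → (7, 'babaaaacacbbabacbaaabbcacaaabbac')
  21 → (18, 'babacbaaabbcacaaabbac')
  22 → (36, 'bac')
  23 → (20, 'bacbaaabbcacaaabbac')
  24 → (4, 'bacbabaaaacacbbabacbaaabbcacaaabbac')
  25 → (17, 'bbabacbaaabbcacaaabbac')
  26 → (35, 'bbac')
  27 → (27, 'bbcacaaabbac')
  28 → (28, 'bcacaaabbac')
  29 → (0, 'bccabacbabaaaacacbbabacbaaabbcacaaabbac')
  30 → (38, 'c')
  31 → (31, 'caaabbac')
  32 → (2, 'cabacbabaaaacacbbabacbaaabbcacaaabbac')
  33 → (29, 'cacaaabbac')
  34 → (14, 'cacbbabacbaaabbcacaaabbac')
  35 → (22, 'cbaaabbcacaaabbac')
  36 → (6, 'cbabaaaacacbbabacbaaabbcacaaabbac')
  37 → (16, 'cbbabacbaaabbcacaaabbac')
  38 → (1, 'ccabacbabaaaacacbbabacbaaabbcacaaabbac')

[10, 32, 24, 11, 33, 25, 12, 8, 19, 3, 34, 26, 37, 30, 13, 21, 5, 15, 9, 23, 7, 18, 36, 20, 4, 17, 35, 27, 28, 0, 38, 31, 2, 29, 14, 22, 6, 16, 1]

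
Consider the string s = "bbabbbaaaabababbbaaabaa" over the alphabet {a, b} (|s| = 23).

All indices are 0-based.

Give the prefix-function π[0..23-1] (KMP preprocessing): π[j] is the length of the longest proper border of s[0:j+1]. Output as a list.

π[0] = 0
j=1 s[j]='b': π[1]=1 (border 'b')
j=2 s[j]='a': k: 1→0; π[2]=0 (border '')
j=3 s[j]='b': π[3]=1 (border 'b')
j=4 s[j]='b': π[4]=2 (border 'bb')
j=5 s[j]='b': k: 2→1; π[5]=2 (border 'bb')
j=6 s[j]='a': π[6]=3 (border 'bba')
j=7 s[j]='a': k: 3→0; π[7]=0 (border '')
j=8 s[j]='a': π[8]=0 (border '')
j=9 s[j]='a': π[9]=0 (border '')
j=10 s[j]='b': π[10]=1 (border 'b')
j=11 s[j]='a': k: 1→0; π[11]=0 (border '')
j=12 s[j]='b': π[12]=1 (border 'b')
j=13 s[j]='a': k: 1→0; π[13]=0 (border '')
j=14 s[j]='b': π[14]=1 (border 'b')
j=15 s[j]='b': π[15]=2 (border 'bb')
j=16 s[j]='b': k: 2→1; π[16]=2 (border 'bb')
j=17 s[j]='a': π[17]=3 (border 'bba')
j=18 s[j]='a': k: 3→0; π[18]=0 (border '')
j=19 s[j]='a': π[19]=0 (border '')
j=20 s[j]='b': π[20]=1 (border 'b')
j=21 s[j]='a': k: 1→0; π[21]=0 (border '')
j=22 s[j]='a': π[22]=0 (border '')

[0, 1, 0, 1, 2, 2, 3, 0, 0, 0, 1, 0, 1, 0, 1, 2, 2, 3, 0, 0, 1, 0, 0]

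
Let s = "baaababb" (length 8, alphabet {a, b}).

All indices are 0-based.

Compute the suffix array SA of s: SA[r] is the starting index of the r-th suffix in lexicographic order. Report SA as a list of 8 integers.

[1, 2, 3, 5, 7, 0, 4, 6]

rank | idx | suffix
   0 |   1 | aaababb
   1 |   2 | aababb
   2 |   3 | ababb
   3 |   5 | abb
   4 |   7 | b
   5 |   0 | baaababb
   6 |   4 | babb
   7 |   6 | bb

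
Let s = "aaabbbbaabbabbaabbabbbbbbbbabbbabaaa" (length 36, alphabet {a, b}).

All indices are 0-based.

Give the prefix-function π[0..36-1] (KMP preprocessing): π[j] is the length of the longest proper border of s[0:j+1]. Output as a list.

[0, 1, 2, 0, 0, 0, 0, 1, 2, 0, 0, 1, 0, 0, 1, 2, 0, 0, 1, 0, 0, 0, 0, 0, 0, 0, 0, 1, 0, 0, 0, 1, 0, 1, 2, 3]

π[0] = 0
j=1 s[j]='a': π[1]=1 (border 'a')
j=2 s[j]='a': π[2]=2 (border 'aa')
j=3 s[j]='b': k: 2→1→0; π[3]=0 (border '')
j=4 s[j]='b': π[4]=0 (border '')
j=5 s[j]='b': π[5]=0 (border '')
j=6 s[j]='b': π[6]=0 (border '')
j=7 s[j]='a': π[7]=1 (border 'a')
j=8 s[j]='a': π[8]=2 (border 'aa')
j=9 s[j]='b': k: 2→1→0; π[9]=0 (border '')
j=10 s[j]='b': π[10]=0 (border '')
j=11 s[j]='a': π[11]=1 (border 'a')
j=12 s[j]='b': k: 1→0; π[12]=0 (border '')
j=13 s[j]='b': π[13]=0 (border '')
j=14 s[j]='a': π[14]=1 (border 'a')
j=15 s[j]='a': π[15]=2 (border 'aa')
j=16 s[j]='b': k: 2→1→0; π[16]=0 (border '')
j=17 s[j]='b': π[17]=0 (border '')
j=18 s[j]='a': π[18]=1 (border 'a')
j=19 s[j]='b': k: 1→0; π[19]=0 (border '')
j=20 s[j]='b': π[20]=0 (border '')
j=21 s[j]='b': π[21]=0 (border '')
j=22 s[j]='b': π[22]=0 (border '')
j=23 s[j]='b': π[23]=0 (border '')
j=24 s[j]='b': π[24]=0 (border '')
j=25 s[j]='b': π[25]=0 (border '')
j=26 s[j]='b': π[26]=0 (border '')
j=27 s[j]='a': π[27]=1 (border 'a')
j=28 s[j]='b': k: 1→0; π[28]=0 (border '')
j=29 s[j]='b': π[29]=0 (border '')
j=30 s[j]='b': π[30]=0 (border '')
j=31 s[j]='a': π[31]=1 (border 'a')
j=32 s[j]='b': k: 1→0; π[32]=0 (border '')
j=33 s[j]='a': π[33]=1 (border 'a')
j=34 s[j]='a': π[34]=2 (border 'aa')
j=35 s[j]='a': π[35]=3 (border 'aaa')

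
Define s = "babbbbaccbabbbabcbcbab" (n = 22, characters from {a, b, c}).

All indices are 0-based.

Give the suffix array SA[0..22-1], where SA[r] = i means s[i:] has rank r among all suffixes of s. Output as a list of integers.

[20, 10, 1, 14, 6, 21, 19, 9, 0, 13, 5, 12, 4, 11, 3, 2, 17, 15, 18, 8, 16, 7]

sorted suffixes:
  #0 SA[0]=20  'ab'
  #1 SA[1]=10  'abbbabcbcbab'
  #2 SA[2]=1  'abbbbaccbabbbabcbcbab'
  #3 SA[3]=14  'abcbcbab'
  #4 SA[4]=6  'accbabbbabcbcbab'
  #5 SA[5]=21  'b'
  #6 SA[6]=19  'bab'
  #7 SA[7]=9  'babbbabcbcbab'
  #8 SA[8]=0  'babbbbaccbabbbabcbcbab'
  #9 SA[9]=13  'babcbcbab'
  #10 SA[10]=5  'baccbabbbabcbcbab'
  #11 SA[11]=12  'bbabcbcbab'
  #12 SA[12]=4  'bbaccbabbbabcbcbab'
  #13 SA[13]=11  'bbbabcbcbab'
  #14 SA[14]=3  'bbbaccbabbbabcbcbab'
  #15 SA[15]=2  'bbbbaccbabbbabcbcbab'
  #16 SA[16]=17  'bcbab'
  #17 SA[17]=15  'bcbcbab'
  #18 SA[18]=18  'cbab'
  #19 SA[19]=8  'cbabbbabcbcbab'
  #20 SA[20]=16  'cbcbab'
  #21 SA[21]=7  'ccbabbbabcbcbab'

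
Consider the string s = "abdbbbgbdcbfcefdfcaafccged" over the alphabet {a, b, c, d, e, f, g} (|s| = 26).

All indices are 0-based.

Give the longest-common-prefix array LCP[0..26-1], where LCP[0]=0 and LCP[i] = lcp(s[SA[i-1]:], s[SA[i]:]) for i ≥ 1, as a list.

sorted suffixes:
  #0 SA[0]=18  'aafccged'
  #1 SA[1]=0  'abdbbbgbdcbfcefdfcaafccged'
  #2 SA[2]=19  'afccged'
  #3 SA[3]=3  'bbbgbdcbfcefdfcaafccged'
  #4 SA[4]=4  'bbgbdcbfcefdfcaafccged'
  #5 SA[5]=1  'bdbbbgbdcbfcefdfcaafccged'
  #6 SA[6]=7  'bdcbfcefdfcaafccged'
  #7 SA[7]=10  'bfcefdfcaafccged'
  #8 SA[8]=5  'bgbdcbfcefdfcaafccged'
  #9 SA[9]=17  'caafccged'
  #10 SA[10]=9  'cbfcefdfcaafccged'
  #11 SA[11]=21  'ccged'
  #12 SA[12]=12  'cefdfcaafccged'
  #13 SA[13]=22  'cged'
  #14 SA[14]=25  'd'
  #15 SA[15]=2  'dbbbgbdcbfcefdfcaafccged'
  #16 SA[16]=8  'dcbfcefdfcaafccged'
  #17 SA[17]=15  'dfcaafccged'
  #18 SA[18]=24  'ed'
  #19 SA[19]=13  'efdfcaafccged'
  #20 SA[20]=16  'fcaafccged'
  #21 SA[21]=20  'fccged'
  #22 SA[22]=11  'fcefdfcaafccged'
  #23 SA[23]=14  'fdfcaafccged'
  #24 SA[24]=6  'gbdcbfcefdfcaafccged'
  #25 SA[25]=23  'ged'

SA = [18, 0, 19, 3, 4, 1, 7, 10, 5, 17, 9, 21, 12, 22, 25, 2, 8, 15, 24, 13, 16, 20, 11, 14, 6, 23]
rank  pair      lcp
   1  s[18:],s[0:]  1  'a'
   2  s[0:],s[19:]  1  'a'
   3  s[19:],s[3:]  0  ''
   4  s[3:],s[4:]  2  'bb'
   5  s[4:],s[1:]  1  'b'
   6  s[1:],s[7:]  2  'bd'
   7  s[7:],s[10:]  1  'b'
   8  s[10:],s[5:]  1  'b'
   9  s[5:],s[17:]  0  ''
  10  s[17:],s[9:]  1  'c'
  11  s[9:],s[21:]  1  'c'
  12  s[21:],s[12:]  1  'c'
  13  s[12:],s[22:]  1  'c'
  14  s[22:],s[25:]  0  ''
  15  s[25:],s[2:]  1  'd'
  16  s[2:],s[8:]  1  'd'
  17  s[8:],s[15:]  1  'd'
  18  s[15:],s[24:]  0  ''
  19  s[24:],s[13:]  1  'e'
  20  s[13:],s[16:]  0  ''
  21  s[16:],s[20:]  2  'fc'
  22  s[20:],s[11:]  2  'fc'
  23  s[11:],s[14:]  1  'f'
  24  s[14:],s[6:]  0  ''
  25  s[6:],s[23:]  1  'g'

[0, 1, 1, 0, 2, 1, 2, 1, 1, 0, 1, 1, 1, 1, 0, 1, 1, 1, 0, 1, 0, 2, 2, 1, 0, 1]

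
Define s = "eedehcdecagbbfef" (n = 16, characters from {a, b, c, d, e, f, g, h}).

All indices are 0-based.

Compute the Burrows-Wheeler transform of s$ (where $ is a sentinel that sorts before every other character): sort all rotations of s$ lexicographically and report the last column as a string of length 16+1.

rank  rotation           last
    0  $eedehcdecagbbfef  f
    1  agbbfef$eedehcdec  c
    2  bbfef$eedehcdecag  g
    3  bfef$eedehcdecagb  b
    4  cagbbfef$eedehcde  e
    5  cdecagbbfef$eedeh  h
    6  decagbbfef$eedehc  c
    7  dehcdecagbbfef$ee  e
    8  ecagbbfef$eedehcd  d
    9  edehcdecagbbfef$e  e
   10  eedehcdecagbbfef$  $
   11  ef$eedehcdecagbbf  f
   12  ehcdecagbbfef$eed  d
   13  f$eedehcdecagbbfe  e
   14  fef$eedehcdecagbb  b
   15  gbbfef$eedehcdeca  a
   16  hcdecagbbfef$eede  e

fcgbehcede$fdebae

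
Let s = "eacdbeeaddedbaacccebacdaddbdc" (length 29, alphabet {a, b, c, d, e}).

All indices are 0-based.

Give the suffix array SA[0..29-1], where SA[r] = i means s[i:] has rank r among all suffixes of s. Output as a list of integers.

sorted suffixes:
  #0 SA[0]=13  'aacccebacdaddbdc'
  #1 SA[1]=14  'acccebacdaddbdc'
  #2 SA[2]=20  'acdaddbdc'
  #3 SA[3]=1  'acdbeeaddedbaacccebacdaddbdc'
  #4 SA[4]=23  'addbdc'
  #5 SA[5]=7  'addedbaacccebacdaddbdc'
  #6 SA[6]=12  'baacccebacdaddbdc'
  #7 SA[7]=19  'bacdaddbdc'
  #8 SA[8]=26  'bdc'
  #9 SA[9]=4  'beeaddedbaacccebacdaddbdc'
  #10 SA[10]=28  'c'
  #11 SA[11]=15  'cccebacdaddbdc'
  #12 SA[12]=16  'ccebacdaddbdc'
  #13 SA[13]=21  'cdaddbdc'
  #14 SA[14]=2  'cdbeeaddedbaacccebacdaddbdc'
  #15 SA[15]=17  'cebacdaddbdc'
  #16 SA[16]=22  'daddbdc'
  #17 SA[17]=11  'dbaacccebacdaddbdc'
  #18 SA[18]=25  'dbdc'
  #19 SA[19]=3  'dbeeaddedbaacccebacdaddbdc'
  #20 SA[20]=27  'dc'
  #21 SA[21]=24  'ddbdc'
  #22 SA[22]=8  'ddedbaacccebacdaddbdc'
  #23 SA[23]=9  'dedbaacccebacdaddbdc'
  #24 SA[24]=0  'eacdbeeaddedbaacccebacdaddbdc'
  #25 SA[25]=6  'eaddedbaacccebacdaddbdc'
  #26 SA[26]=18  'ebacdaddbdc'
  #27 SA[27]=10  'edbaacccebacdaddbdc'
  #28 SA[28]=5  'eeaddedbaacccebacdaddbdc'

[13, 14, 20, 1, 23, 7, 12, 19, 26, 4, 28, 15, 16, 21, 2, 17, 22, 11, 25, 3, 27, 24, 8, 9, 0, 6, 18, 10, 5]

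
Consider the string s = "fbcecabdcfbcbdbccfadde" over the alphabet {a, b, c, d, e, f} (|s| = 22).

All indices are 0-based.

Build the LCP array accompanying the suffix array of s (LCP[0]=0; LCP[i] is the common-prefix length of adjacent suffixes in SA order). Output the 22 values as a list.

rank→(start, suffix):
  0 → (5, 'abdcfbcbdbccfadde')
  1 → (18, 'adde')
  2 → (10, 'bcbdbccfadde')
  3 → (14, 'bccfadde')
  4 → (1, 'bcecabdcfbcbdbccfadde')
  5 → (12, 'bdbccfadde')
  6 → (6, 'bdcfbcbdbccfadde')
  7 → (4, 'cabdcfbcbdbccfadde')
  8 → (11, 'cbdbccfadde')
  9 → (15, 'ccfadde')
  10 → (2, 'cecabdcfbcbdbccfadde')
  11 → (16, 'cfadde')
  12 → (8, 'cfbcbdbccfadde')
  13 → (13, 'dbccfadde')
  14 → (7, 'dcfbcbdbccfadde')
  15 → (19, 'dde')
  16 → (20, 'de')
  17 → (21, 'e')
  18 → (3, 'ecabdcfbcbdbccfadde')
  19 → (17, 'fadde')
  20 → (9, 'fbcbdbccfadde')
  21 → (0, 'fbcecabdcfbcbdbccfadde')

SA = [5, 18, 10, 14, 1, 12, 6, 4, 11, 15, 2, 16, 8, 13, 7, 19, 20, 21, 3, 17, 9, 0]
rank  pair      lcp
   1  s[5:],s[18:]  1  'a'
   2  s[18:],s[10:]  0  ''
   3  s[10:],s[14:]  2  'bc'
   4  s[14:],s[1:]  2  'bc'
   5  s[1:],s[12:]  1  'b'
   6  s[12:],s[6:]  2  'bd'
   7  s[6:],s[4:]  0  ''
   8  s[4:],s[11:]  1  'c'
   9  s[11:],s[15:]  1  'c'
  10  s[15:],s[2:]  1  'c'
  11  s[2:],s[16:]  1  'c'
  12  s[16:],s[8:]  2  'cf'
  13  s[8:],s[13:]  0  ''
  14  s[13:],s[7:]  1  'd'
  15  s[7:],s[19:]  1  'd'
  16  s[19:],s[20:]  1  'd'
  17  s[20:],s[21:]  0  ''
  18  s[21:],s[3:]  1  'e'
  19  s[3:],s[17:]  0  ''
  20  s[17:],s[9:]  1  'f'
  21  s[9:],s[0:]  3  'fbc'

[0, 1, 0, 2, 2, 1, 2, 0, 1, 1, 1, 1, 2, 0, 1, 1, 1, 0, 1, 0, 1, 3]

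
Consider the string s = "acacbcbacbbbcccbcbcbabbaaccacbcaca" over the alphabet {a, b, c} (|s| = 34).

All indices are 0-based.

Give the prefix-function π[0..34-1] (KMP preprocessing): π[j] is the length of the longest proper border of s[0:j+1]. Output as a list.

π[0] = 0
j=1 s[j]='c': π[1]=0 (border '')
j=2 s[j]='a': π[2]=1 (border 'a')
j=3 s[j]='c': π[3]=2 (border 'ac')
j=4 s[j]='b': k: 2→0; π[4]=0 (border '')
j=5 s[j]='c': π[5]=0 (border '')
j=6 s[j]='b': π[6]=0 (border '')
j=7 s[j]='a': π[7]=1 (border 'a')
j=8 s[j]='c': π[8]=2 (border 'ac')
j=9 s[j]='b': k: 2→0; π[9]=0 (border '')
j=10 s[j]='b': π[10]=0 (border '')
j=11 s[j]='b': π[11]=0 (border '')
j=12 s[j]='c': π[12]=0 (border '')
j=13 s[j]='c': π[13]=0 (border '')
j=14 s[j]='c': π[14]=0 (border '')
j=15 s[j]='b': π[15]=0 (border '')
j=16 s[j]='c': π[16]=0 (border '')
j=17 s[j]='b': π[17]=0 (border '')
j=18 s[j]='c': π[18]=0 (border '')
j=19 s[j]='b': π[19]=0 (border '')
j=20 s[j]='a': π[20]=1 (border 'a')
j=21 s[j]='b': k: 1→0; π[21]=0 (border '')
j=22 s[j]='b': π[22]=0 (border '')
j=23 s[j]='a': π[23]=1 (border 'a')
j=24 s[j]='a': k: 1→0; π[24]=1 (border 'a')
j=25 s[j]='c': π[25]=2 (border 'ac')
j=26 s[j]='c': k: 2→0; π[26]=0 (border '')
j=27 s[j]='a': π[27]=1 (border 'a')
j=28 s[j]='c': π[28]=2 (border 'ac')
j=29 s[j]='b': k: 2→0; π[29]=0 (border '')
j=30 s[j]='c': π[30]=0 (border '')
j=31 s[j]='a': π[31]=1 (border 'a')
j=32 s[j]='c': π[32]=2 (border 'ac')
j=33 s[j]='a': π[33]=3 (border 'aca')

[0, 0, 1, 2, 0, 0, 0, 1, 2, 0, 0, 0, 0, 0, 0, 0, 0, 0, 0, 0, 1, 0, 0, 1, 1, 2, 0, 1, 2, 0, 0, 1, 2, 3]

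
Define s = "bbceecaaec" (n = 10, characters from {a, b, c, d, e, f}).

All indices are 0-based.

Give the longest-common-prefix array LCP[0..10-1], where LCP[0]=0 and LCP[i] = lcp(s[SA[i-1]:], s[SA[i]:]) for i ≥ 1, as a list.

[0, 1, 0, 1, 0, 1, 1, 0, 2, 1]

sorted suffixes:
  #0 SA[0]=6  'aaec'
  #1 SA[1]=7  'aec'
  #2 SA[2]=0  'bbceecaaec'
  #3 SA[3]=1  'bceecaaec'
  #4 SA[4]=9  'c'
  #5 SA[5]=5  'caaec'
  #6 SA[6]=2  'ceecaaec'
  #7 SA[7]=8  'ec'
  #8 SA[8]=4  'ecaaec'
  #9 SA[9]=3  'eecaaec'

SA = [6, 7, 0, 1, 9, 5, 2, 8, 4, 3]
rank  pair      lcp
   1  s[6:],s[7:]  1  'a'
   2  s[7:],s[0:]  0  ''
   3  s[0:],s[1:]  1  'b'
   4  s[1:],s[9:]  0  ''
   5  s[9:],s[5:]  1  'c'
   6  s[5:],s[2:]  1  'c'
   7  s[2:],s[8:]  0  ''
   8  s[8:],s[4:]  2  'ec'
   9  s[4:],s[3:]  1  'e'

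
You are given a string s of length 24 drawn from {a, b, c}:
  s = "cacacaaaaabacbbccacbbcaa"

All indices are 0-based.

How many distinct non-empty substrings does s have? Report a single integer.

251

rank | idx | suffix
   0 |  23 | a
   1 |  22 | aa
   2 |   5 | aaaaabacbbccacbbcaa
   3 |   6 | aaaabacbbccacbbcaa
   4 |   7 | aaabacbbccacbbcaa
   5 |   8 | aabacbbccacbbcaa
   6 |   9 | abacbbccacbbcaa
   7 |   3 | acaaaaabacbbccacbbcaa
   8 |   1 | acacaaaaabacbbccacbbcaa
   9 |  17 | acbbcaa
  10 |  11 | acbbccacbbcaa
  11 |  10 | bacbbccacbbcaa
  12 |  19 | bbcaa
  13 |  13 | bbccacbbcaa
  14 |  20 | bcaa
  15 |  14 | bccacbbcaa
  16 |  21 | caa
  17 |   4 | caaaaabacbbccacbbcaa
  18 |   2 | cacaaaaabacbbccacbbcaa
  19 |   0 | cacacaaaaabacbbccacbbcaa
  20 |  16 | cacbbcaa
  21 |  18 | cbbcaa
  22 |  12 | cbbccacbbcaa
  23 |  15 | ccacbbcaa

SA = [23, 22, 5, 6, 7, 8, 9, 3, 1, 17, 11, 10, 19, 13, 20, 14, 21, 4, 2, 0, 16, 18, 12, 15]
[i] adj suffixes → lcp
  [1] 23/22 → 1 ('a')
  [2] 22/5 → 2 ('aa')
  [3] 5/6 → 4 ('aaaa')
  [4] 6/7 → 3 ('aaa')
  [5] 7/8 → 2 ('aa')
  [6] 8/9 → 1 ('a')
  [7] 9/3 → 1 ('a')
  [8] 3/1 → 3 ('aca')
  [9] 1/17 → 2 ('ac')
  [10] 17/11 → 5 ('acbbc')
  [11] 11/10 → 0 ('')
  [12] 10/19 → 1 ('b')
  [13] 19/13 → 3 ('bbc')
  [14] 13/20 → 1 ('b')
  [15] 20/14 → 2 ('bc')
  [16] 14/21 → 0 ('')
  [17] 21/4 → 3 ('caa')
  [18] 4/2 → 2 ('ca')
  [19] 2/0 → 4 ('caca')
  [20] 0/16 → 3 ('cac')
  [21] 16/18 → 1 ('c')
  [22] 18/12 → 4 ('cbbc')
  [23] 12/15 → 1 ('c')

n(n+1)/2 = 24·25/2 = 300
Σ LCP = 0 + 1 + 2 + 4 + 3 + 2 + 1 + 1 + 3 + 2 + 5 + 0 + 1 + 3 + 1 + 2 + 0 + 3 + 2 + 4 + 3 + 1 + 4 + 1 = 49
distinct = 300 − 49 = 251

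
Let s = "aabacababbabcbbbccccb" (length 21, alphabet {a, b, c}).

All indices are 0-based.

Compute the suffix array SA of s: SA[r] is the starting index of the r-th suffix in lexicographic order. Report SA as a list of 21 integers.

[0, 5, 1, 7, 10, 3, 20, 6, 9, 2, 8, 13, 14, 11, 15, 4, 19, 12, 18, 17, 16]

rank | idx | suffix
   0 |   0 | aabacababbabcbbbccccb
   1 |   5 | ababbabcbbbccccb
   2 |   1 | abacababbabcbbbccccb
   3 |   7 | abbabcbbbccccb
   4 |  10 | abcbbbccccb
   5 |   3 | acababbabcbbbccccb
   6 |  20 | b
   7 |   6 | babbabcbbbccccb
   8 |   9 | babcbbbccccb
   9 |   2 | bacababbabcbbbccccb
  10 |   8 | bbabcbbbccccb
  11 |  13 | bbbccccb
  12 |  14 | bbccccb
  13 |  11 | bcbbbccccb
  14 |  15 | bccccb
  15 |   4 | cababbabcbbbccccb
  16 |  19 | cb
  17 |  12 | cbbbccccb
  18 |  18 | ccb
  19 |  17 | cccb
  20 |  16 | ccccb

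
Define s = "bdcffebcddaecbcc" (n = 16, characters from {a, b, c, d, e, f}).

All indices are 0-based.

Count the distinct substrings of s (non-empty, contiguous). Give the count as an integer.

rank→(start, suffix):
  0 → (10, 'aecbcc')
  1 → (13, 'bcc')
  2 → (6, 'bcddaecbcc')
  3 → (0, 'bdcffebcddaecbcc')
  4 → (15, 'c')
  5 → (12, 'cbcc')
  6 → (14, 'cc')
  7 → (7, 'cddaecbcc')
  8 → (2, 'cffebcddaecbcc')
  9 → (9, 'daecbcc')
  10 → (1, 'dcffebcddaecbcc')
  11 → (8, 'ddaecbcc')
  12 → (5, 'ebcddaecbcc')
  13 → (11, 'ecbcc')
  14 → (4, 'febcddaecbcc')
  15 → (3, 'ffebcddaecbcc')

SA = [10, 13, 6, 0, 15, 12, 14, 7, 2, 9, 1, 8, 5, 11, 4, 3]
[i] adj suffixes → lcp
  [1] 10/13 → 0 ('')
  [2] 13/6 → 2 ('bc')
  [3] 6/0 → 1 ('b')
  [4] 0/15 → 0 ('')
  [5] 15/12 → 1 ('c')
  [6] 12/14 → 1 ('c')
  [7] 14/7 → 1 ('c')
  [8] 7/2 → 1 ('c')
  [9] 2/9 → 0 ('')
  [10] 9/1 → 1 ('d')
  [11] 1/8 → 1 ('d')
  [12] 8/5 → 0 ('')
  [13] 5/11 → 1 ('e')
  [14] 11/4 → 0 ('')
  [15] 4/3 → 1 ('f')

n(n+1)/2 = 16·17/2 = 136
Σ LCP = 0 + 0 + 2 + 1 + 0 + 1 + 1 + 1 + 1 + 0 + 1 + 1 + 0 + 1 + 0 + 1 = 11
distinct = 136 − 11 = 125

125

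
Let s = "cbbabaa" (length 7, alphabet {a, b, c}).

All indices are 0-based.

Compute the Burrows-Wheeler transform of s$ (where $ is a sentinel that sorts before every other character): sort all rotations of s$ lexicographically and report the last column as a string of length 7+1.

rank  rotation  last
    0  $cbbabaa  a
    1  a$cbbaba  a
    2  aa$cbbab  b
    3  abaa$cbb  b
    4  baa$cbba  a
    5  babaa$cb  b
    6  bbabaa$c  c
    7  cbbabaa$  $

aabbabc$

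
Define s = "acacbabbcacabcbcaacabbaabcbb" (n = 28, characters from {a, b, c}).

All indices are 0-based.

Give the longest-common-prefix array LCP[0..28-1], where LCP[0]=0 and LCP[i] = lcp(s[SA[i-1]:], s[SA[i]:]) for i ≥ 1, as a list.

rank | idx | suffix
   0 |  22 | aabcbb
   1 |  16 | aacabbaabcbb
   2 |  19 | abbaabcbb
   3 |   5 | abbcacabcbcaacabbaabcbb
   4 |  23 | abcbb
   5 |  11 | abcbcaacabbaabcbb
   6 |  17 | acabbaabcbb
   7 |   9 | acabcbcaacabbaabcbb
   8 |   0 | acacbabbcacabcbcaacabbaabcbb
   9 |   2 | acbabbcacabcbcaacabbaabcbb
  10 |  27 | b
  11 |  21 | baabcbb
  12 |   4 | babbcacabcbcaacabbaabcbb
  13 |  26 | bb
  14 |  20 | bbaabcbb
  15 |   6 | bbcacabcbcaacabbaabcbb
  16 |  14 | bcaacabbaabcbb
  17 |   7 | bcacabcbcaacabbaabcbb
  18 |  24 | bcbb
  19 |  12 | bcbcaacabbaabcbb
  20 |  15 | caacabbaabcbb
  21 |  18 | cabbaabcbb
  22 |  10 | cabcbcaacabbaabcbb
  23 |   8 | cacabcbcaacabbaabcbb
  24 |   1 | cacbabbcacabcbcaacabbaabcbb
  25 |   3 | cbabbcacabcbcaacabbaabcbb
  26 |  25 | cbb
  27 |  13 | cbcaacabbaabcbb

SA = [22, 16, 19, 5, 23, 11, 17, 9, 0, 2, 27, 21, 4, 26, 20, 6, 14, 7, 24, 12, 15, 18, 10, 8, 1, 3, 25, 13]
rank  pair      lcp
   1  s[22:],s[16:]  2  'aa'
   2  s[16:],s[19:]  1  'a'
   3  s[19:],s[5:]  3  'abb'
   4  s[5:],s[23:]  2  'ab'
   5  s[23:],s[11:]  4  'abcb'
   6  s[11:],s[17:]  1  'a'
   7  s[17:],s[9:]  4  'acab'
   8  s[9:],s[0:]  3  'aca'
   9  s[0:],s[2:]  2  'ac'
  10  s[2:],s[27:]  0  ''
  11  s[27:],s[21:]  1  'b'
  12  s[21:],s[4:]  2  'ba'
  13  s[4:],s[26:]  1  'b'
  14  s[26:],s[20:]  2  'bb'
  15  s[20:],s[6:]  2  'bb'
  16  s[6:],s[14:]  1  'b'
  17  s[14:],s[7:]  3  'bca'
  18  s[7:],s[24:]  2  'bc'
  19  s[24:],s[12:]  3  'bcb'
  20  s[12:],s[15:]  0  ''
  21  s[15:],s[18:]  2  'ca'
  22  s[18:],s[10:]  3  'cab'
  23  s[10:],s[8:]  2  'ca'
  24  s[8:],s[1:]  3  'cac'
  25  s[1:],s[3:]  1  'c'
  26  s[3:],s[25:]  2  'cb'
  27  s[25:],s[13:]  2  'cb'

[0, 2, 1, 3, 2, 4, 1, 4, 3, 2, 0, 1, 2, 1, 2, 2, 1, 3, 2, 3, 0, 2, 3, 2, 3, 1, 2, 2]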